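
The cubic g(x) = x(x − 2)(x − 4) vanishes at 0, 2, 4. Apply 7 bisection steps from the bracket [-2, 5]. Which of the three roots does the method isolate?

0

g(1.5) = 1.875 > 0, so the root lies in [-2, 1.5]
g(-0.25) = -2.390625 < 0, so the root lies in [-0.25, 1.5]
g(0.625) = 2.900391 > 0, so the root lies in [-0.25, 0.625]
g(0.1875) = 1.2957 > 0, so the root lies in [-0.25, 0.1875]
g(-0.03125) = -0.2559 < 0, so the root lies in [-0.03125, 0.1875]
g(0.078125) = 0.5889 > 0, so the root lies in [-0.03125, 0.078125]
g(0.0234375) = 0.1842 > 0, so the root lies in [-0.03125, 0.0234375]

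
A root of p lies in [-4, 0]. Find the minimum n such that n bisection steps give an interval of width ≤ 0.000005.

Width after n steps is 4/2^n. Need 2^n ≥ 4/0.000005 = 800000.
2^19 = 524288 < 800000 ≤ 2^20 = 1048576, so n = 20.

20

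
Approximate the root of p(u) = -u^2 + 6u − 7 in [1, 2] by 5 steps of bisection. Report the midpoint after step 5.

1.59375

m = 1.5, p(m) = -0.25 (−); new bracket [1.5, 2]
m = 1.75, p(m) = 0.4375 (+); new bracket [1.5, 1.75]
m = 1.625, p(m) = 0.109375 (+); new bracket [1.5, 1.625]
m = 1.5625, p(m) = -0.0664 (−); new bracket [1.5625, 1.625]
m = 1.59375, p(m) = 0.0225 (+); new bracket [1.5625, 1.59375]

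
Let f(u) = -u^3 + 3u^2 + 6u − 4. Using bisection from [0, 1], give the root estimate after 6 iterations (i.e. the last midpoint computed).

0.546875

m = 0.5, f(m) = -0.375 (−); new bracket [0.5, 1]
m = 0.75, f(m) = 1.765625 (+); new bracket [0.5, 0.75]
m = 0.625, f(m) = 0.677734 (+); new bracket [0.5, 0.625]
m = 0.5625, f(m) = 0.1462 (+); new bracket [0.5, 0.5625]
m = 0.53125, f(m) = -0.1158 (−); new bracket [0.53125, 0.5625]
m = 0.546875, f(m) = 0.0149 (+); new bracket [0.53125, 0.546875]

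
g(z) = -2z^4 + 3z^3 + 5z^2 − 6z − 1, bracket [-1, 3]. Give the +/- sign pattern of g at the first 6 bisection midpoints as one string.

--++-+

g(1) = -1 < 0, so the root lies in [-1, 1]
g(0) = -1 < 0, so the root lies in [-1, 0]
g(-0.5) = 2.75 > 0, so the root lies in [-0.5, 0]
g(-0.25) = 0.7578 > 0, so the root lies in [-0.25, 0]
g(-0.125) = -0.1782 < 0, so the root lies in [-0.25, -0.125]
g(-0.1875) = 0.2785 > 0, so the root lies in [-0.1875, -0.125]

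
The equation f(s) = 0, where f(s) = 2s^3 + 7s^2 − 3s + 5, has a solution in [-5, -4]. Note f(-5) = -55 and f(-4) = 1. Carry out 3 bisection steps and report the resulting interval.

[-4.125, -4]

f(-4.5) = -22 < 0, so the root lies in [-4.5, -4]
f(-4.25) = -9.34375 < 0, so the root lies in [-4.25, -4]
f(-4.125) = -3.894531 < 0, so the root lies in [-4.125, -4]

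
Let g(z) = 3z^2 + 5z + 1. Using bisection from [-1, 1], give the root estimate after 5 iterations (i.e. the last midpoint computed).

g(0) = 1 > 0, so the root lies in [-1, 0]
g(-0.5) = -0.75 < 0, so the root lies in [-0.5, 0]
g(-0.25) = -0.0625 < 0, so the root lies in [-0.25, 0]
g(-0.125) = 0.4219 > 0, so the root lies in [-0.25, -0.125]
g(-0.1875) = 0.168 > 0, so the root lies in [-0.25, -0.1875]

-0.1875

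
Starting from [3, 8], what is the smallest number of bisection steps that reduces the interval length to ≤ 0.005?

10

Width after n steps is 5/2^n. Need 2^n ≥ 5/0.005 = 1000.
2^9 = 512 < 1000 ≤ 2^10 = 1024, so n = 10.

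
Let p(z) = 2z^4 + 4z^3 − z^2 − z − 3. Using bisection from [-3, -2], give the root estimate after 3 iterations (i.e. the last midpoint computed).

m = -2.5, p(m) = 8.875 (+); new bracket [-2.5, -2]
m = -2.25, p(m) = -0.117188 (−); new bracket [-2.5, -2.25]
m = -2.375, p(m) = 3.781738 (+); new bracket [-2.375, -2.25]

-2.375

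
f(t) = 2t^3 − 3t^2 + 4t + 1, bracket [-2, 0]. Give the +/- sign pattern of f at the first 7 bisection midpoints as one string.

midpoint -1: f = -8 < 0 → [-1, 0]
midpoint -0.5: f = -2 < 0 → [-0.5, 0]
midpoint -0.25: f = -0.21875 < 0 → [-0.25, 0]
midpoint -0.125: f = 0.4492 > 0 → [-0.25, -0.125]
midpoint -0.1875: f = 0.1313 > 0 → [-0.25, -0.1875]
midpoint -0.21875: f = -0.0395 < 0 → [-0.21875, -0.1875]
midpoint -0.203125: f = 0.047 > 0 → [-0.21875, -0.203125]

---++-+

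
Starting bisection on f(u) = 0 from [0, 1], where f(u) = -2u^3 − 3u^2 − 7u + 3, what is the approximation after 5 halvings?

0.34375

f(0.5) = -1.5 < 0, so the root lies in [0, 0.5]
f(0.25) = 1.03125 > 0, so the root lies in [0.25, 0.5]
f(0.375) = -0.152344 < 0, so the root lies in [0.25, 0.375]
f(0.3125) = 0.4585 > 0, so the root lies in [0.3125, 0.375]
f(0.34375) = 0.158 > 0, so the root lies in [0.34375, 0.375]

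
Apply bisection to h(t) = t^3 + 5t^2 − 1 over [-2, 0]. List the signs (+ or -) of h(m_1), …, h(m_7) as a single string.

++----+

m = -1, h(m) = 3 (+); new bracket [-1, 0]
m = -0.5, h(m) = 0.125 (+); new bracket [-0.5, 0]
m = -0.25, h(m) = -0.703125 (−); new bracket [-0.5, -0.25]
m = -0.375, h(m) = -0.3496 (−); new bracket [-0.5, -0.375]
m = -0.4375, h(m) = -0.1267 (−); new bracket [-0.5, -0.4375]
m = -0.46875, h(m) = -0.0044 (−); new bracket [-0.5, -0.46875]
m = -0.484375, h(m) = 0.0595 (+); new bracket [-0.484375, -0.46875]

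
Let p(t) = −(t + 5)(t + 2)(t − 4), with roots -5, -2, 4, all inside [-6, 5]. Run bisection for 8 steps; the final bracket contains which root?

4

midpoint -0.5: p = 30.375 > 0 → [-0.5, 5]
midpoint 2.25: p = 53.921875 > 0 → [2.25, 5]
midpoint 3.625: p = 18.193359 > 0 → [3.625, 5]
midpoint 4.3125: p = -18.3704 < 0 → [3.625, 4.3125]
midpoint 3.96875: p = 1.6729 > 0 → [3.96875, 4.3125]
midpoint 4.140625: p = -7.8932 < 0 → [3.96875, 4.140625]
midpoint 4.0546875: p = -2.9981 < 0 → [3.96875, 4.0546875]
midpoint 4.01171875: p = -0.6349 < 0 → [3.96875, 4.01171875]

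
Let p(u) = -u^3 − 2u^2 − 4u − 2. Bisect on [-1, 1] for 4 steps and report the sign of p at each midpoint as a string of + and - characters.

--+-

m = 0, p(m) = -2 (−); new bracket [-1, 0]
m = -0.5, p(m) = -0.375 (−); new bracket [-1, -0.5]
m = -0.75, p(m) = 0.296875 (+); new bracket [-0.75, -0.5]
m = -0.625, p(m) = -0.0371 (−); new bracket [-0.75, -0.625]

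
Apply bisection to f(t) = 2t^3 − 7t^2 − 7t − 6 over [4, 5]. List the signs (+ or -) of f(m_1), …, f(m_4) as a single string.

f(4.5) = 3 > 0, so the root lies in [4, 4.5]
f(4.25) = -8.65625 < 0, so the root lies in [4.25, 4.5]
f(4.375) = -3.128906 < 0, so the root lies in [4.375, 4.5]
f(4.4375) = -0.1411 < 0, so the root lies in [4.4375, 4.5]

+---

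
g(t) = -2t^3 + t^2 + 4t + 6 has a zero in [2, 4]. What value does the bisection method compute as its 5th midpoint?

g(3) = -27 < 0, so the root lies in [2, 3]
g(2.5) = -9 < 0, so the root lies in [2, 2.5]
g(2.25) = -2.71875 < 0, so the root lies in [2, 2.25]
g(2.125) = -0.1758 < 0, so the root lies in [2, 2.125]
g(2.0625) = 0.9565 > 0, so the root lies in [2.0625, 2.125]

2.0625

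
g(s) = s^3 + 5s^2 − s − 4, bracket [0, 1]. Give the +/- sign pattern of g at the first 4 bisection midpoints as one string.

s = 0.5 gives g = -3.125, negative; keep [0.5, 1]
s = 0.75 gives g = -1.515625, negative; keep [0.75, 1]
s = 0.875 gives g = -0.376953, negative; keep [0.875, 1]
s = 0.9375 gives g = 0.281, positive; keep [0.875, 0.9375]

---+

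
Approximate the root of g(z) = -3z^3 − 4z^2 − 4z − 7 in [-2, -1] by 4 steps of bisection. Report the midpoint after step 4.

z = -1.5 gives g = 0.125, positive; keep [-1.5, -1]
z = -1.25 gives g = -2.390625, negative; keep [-1.5, -1.25]
z = -1.375 gives g = -1.263672, negative; keep [-1.5, -1.375]
z = -1.4375 gives g = -0.6042, negative; keep [-1.5, -1.4375]

-1.4375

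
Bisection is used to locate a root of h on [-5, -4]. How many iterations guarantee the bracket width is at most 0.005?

Width after n steps is 1/2^n. Need 2^n ≥ 1/0.005 = 200.
2^7 = 128 < 200 ≤ 2^8 = 256, so n = 8.

8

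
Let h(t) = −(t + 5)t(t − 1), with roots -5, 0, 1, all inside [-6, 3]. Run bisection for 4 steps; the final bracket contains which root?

h(-1.5) = -13.125 < 0, so the root lies in [-6, -1.5]
h(-3.75) = -22.265625 < 0, so the root lies in [-6, -3.75]
h(-4.875) = -3.580078 < 0, so the root lies in [-6, -4.875]
h(-5.4375) = 15.3142 > 0, so the root lies in [-5.4375, -4.875]

-5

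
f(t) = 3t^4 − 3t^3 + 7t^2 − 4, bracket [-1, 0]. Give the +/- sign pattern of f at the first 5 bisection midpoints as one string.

t = -0.5 gives f = -1.6875, negative; keep [-1, -0.5]
t = -0.75 gives f = 2.152344, positive; keep [-0.75, -0.5]
t = -0.625 gives f = -0.075439, negative; keep [-0.75, -0.625]
t = -0.6875 gives f = 0.9537, positive; keep [-0.6875, -0.625]
t = -0.65625 gives f = 0.4189, positive; keep [-0.65625, -0.625]

-+-++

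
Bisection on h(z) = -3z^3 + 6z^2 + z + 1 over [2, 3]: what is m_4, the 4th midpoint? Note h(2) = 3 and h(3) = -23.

2.1875

h(2.5) = -5.875 < 0, so the root lies in [2, 2.5]
h(2.25) = -0.546875 < 0, so the root lies in [2, 2.25]
h(2.125) = 1.431641 > 0, so the root lies in [2.125, 2.25]
h(2.1875) = 0.4958 > 0, so the root lies in [2.1875, 2.25]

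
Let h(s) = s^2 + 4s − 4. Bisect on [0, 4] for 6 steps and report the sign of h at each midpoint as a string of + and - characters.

++--+-

m = 2, h(m) = 8 (+); new bracket [0, 2]
m = 1, h(m) = 1 (+); new bracket [0, 1]
m = 0.5, h(m) = -1.75 (−); new bracket [0.5, 1]
m = 0.75, h(m) = -0.4375 (−); new bracket [0.75, 1]
m = 0.875, h(m) = 0.2656 (+); new bracket [0.75, 0.875]
m = 0.8125, h(m) = -0.0898 (−); new bracket [0.8125, 0.875]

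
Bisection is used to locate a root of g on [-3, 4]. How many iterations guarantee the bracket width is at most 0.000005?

Width after n steps is 7/2^n. Need 2^n ≥ 7/0.000005 = 1400000.
2^20 = 1048576 < 1400000 ≤ 2^21 = 2097152, so n = 21.

21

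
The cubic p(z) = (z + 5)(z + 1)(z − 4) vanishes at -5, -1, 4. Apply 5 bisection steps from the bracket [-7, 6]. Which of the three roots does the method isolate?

4

midpoint -0.5: p = -10.125 < 0 → [-0.5, 6]
midpoint 2.75: p = -36.328125 < 0 → [2.75, 6]
midpoint 4.375: p = 18.896484 > 0 → [2.75, 4.375]
midpoint 3.5625: p = -17.0916 < 0 → [3.5625, 4.375]
midpoint 3.96875: p = -1.3926 < 0 → [3.96875, 4.375]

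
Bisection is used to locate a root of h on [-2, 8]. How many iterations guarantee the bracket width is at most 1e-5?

Width after n steps is 10/2^n. Need 2^n ≥ 10/1e-5 = 1000000.
2^19 = 524288 < 1000000 ≤ 2^20 = 1048576, so n = 20.

20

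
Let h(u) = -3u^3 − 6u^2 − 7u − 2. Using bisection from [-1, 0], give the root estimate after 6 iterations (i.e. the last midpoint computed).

-0.390625

midpoint -0.5: h = 0.375 > 0 → [-0.5, 0]
midpoint -0.25: h = -0.578125 < 0 → [-0.5, -0.25]
midpoint -0.375: h = -0.060547 < 0 → [-0.5, -0.375]
midpoint -0.4375: h = 0.1653 > 0 → [-0.4375, -0.375]
midpoint -0.40625: h = 0.0547 > 0 → [-0.40625, -0.375]
midpoint -0.390625: h = -0.0023 < 0 → [-0.40625, -0.390625]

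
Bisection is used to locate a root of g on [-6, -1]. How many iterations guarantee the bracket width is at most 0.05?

Width after n steps is 5/2^n. Need 2^n ≥ 5/0.05 = 100.
2^6 = 64 < 100 ≤ 2^7 = 128, so n = 7.

7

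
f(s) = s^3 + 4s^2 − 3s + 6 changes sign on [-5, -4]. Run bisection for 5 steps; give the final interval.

[-4.875, -4.84375]

f(-4.5) = 9.375 > 0, so the root lies in [-5, -4.5]
f(-4.75) = 3.328125 > 0, so the root lies in [-5, -4.75]
f(-4.875) = -0.169922 < 0, so the root lies in [-4.875, -4.75]
f(-4.8125) = 1.6199 > 0, so the root lies in [-4.875, -4.8125]
f(-4.84375) = 0.7353 > 0, so the root lies in [-4.875, -4.84375]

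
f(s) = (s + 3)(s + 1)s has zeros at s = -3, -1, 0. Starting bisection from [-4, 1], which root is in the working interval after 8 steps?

m = -1.5, f(m) = 1.125 (+); new bracket [-4, -1.5]
m = -2.75, f(m) = 1.203125 (+); new bracket [-4, -2.75]
m = -3.375, f(m) = -3.005859 (−); new bracket [-3.375, -2.75]
m = -3.0625, f(m) = -0.3948 (−); new bracket [-3.0625, -2.75]
m = -2.90625, f(m) = 0.5194 (+); new bracket [-3.0625, -2.90625]
m = -2.984375, f(m) = 0.0925 (+); new bracket [-3.0625, -2.984375]
m = -3.0234375, f(m) = -0.1434 (−); new bracket [-3.0234375, -2.984375]
m = -3.00390625, f(m) = -0.0235 (−); new bracket [-3.00390625, -2.984375]

-3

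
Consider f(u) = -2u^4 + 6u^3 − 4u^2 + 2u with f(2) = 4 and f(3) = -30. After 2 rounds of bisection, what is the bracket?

[2.25, 2.5]

midpoint 2.5: f = -4.375 < 0 → [2, 2.5]
midpoint 2.25: f = 1.335938 > 0 → [2.25, 2.5]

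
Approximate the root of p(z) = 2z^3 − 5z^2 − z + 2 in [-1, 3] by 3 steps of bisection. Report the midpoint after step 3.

m = 1, p(m) = -2 (−); new bracket [1, 3]
m = 2, p(m) = -4 (−); new bracket [2, 3]
m = 2.5, p(m) = -0.5 (−); new bracket [2.5, 3]

2.5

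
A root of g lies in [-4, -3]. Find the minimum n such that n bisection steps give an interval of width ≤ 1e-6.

20

Width after n steps is 1/2^n. Need 2^n ≥ 1/1e-6 = 1000000.
2^19 = 524288 < 1000000 ≤ 2^20 = 1048576, so n = 20.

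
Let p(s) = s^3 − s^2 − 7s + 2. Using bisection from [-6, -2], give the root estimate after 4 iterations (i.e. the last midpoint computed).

-2.25

s = -4 gives p = -50, negative; keep [-4, -2]
s = -3 gives p = -13, negative; keep [-3, -2]
s = -2.5 gives p = -2.375, negative; keep [-2.5, -2]
s = -2.25 gives p = 1.2969, positive; keep [-2.5, -2.25]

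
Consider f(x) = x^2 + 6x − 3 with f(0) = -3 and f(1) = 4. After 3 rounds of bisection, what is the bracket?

[0.375, 0.5]

midpoint 0.5: f = 0.25 > 0 → [0, 0.5]
midpoint 0.25: f = -1.4375 < 0 → [0.25, 0.5]
midpoint 0.375: f = -0.609375 < 0 → [0.375, 0.5]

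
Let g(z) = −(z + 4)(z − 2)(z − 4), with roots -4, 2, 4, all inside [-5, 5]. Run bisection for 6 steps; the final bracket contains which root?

-4

midpoint 0: g = -32 < 0 → [-5, 0]
midpoint -2.5: g = -43.875 < 0 → [-5, -2.5]
midpoint -3.75: g = -11.140625 < 0 → [-5, -3.75]
midpoint -4.375: g = 20.0215 > 0 → [-4.375, -3.75]
midpoint -4.0625: g = 3.0549 > 0 → [-4.0625, -3.75]
midpoint -3.90625: g = -4.3778 < 0 → [-4.0625, -3.90625]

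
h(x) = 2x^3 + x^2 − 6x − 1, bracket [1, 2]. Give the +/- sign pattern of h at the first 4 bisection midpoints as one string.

midpoint 1.5: h = -1 < 0 → [1.5, 2]
midpoint 1.75: h = 2.28125 > 0 → [1.5, 1.75]
midpoint 1.625: h = 0.472656 > 0 → [1.5, 1.625]
midpoint 1.5625: h = -0.3042 < 0 → [1.5625, 1.625]

-++-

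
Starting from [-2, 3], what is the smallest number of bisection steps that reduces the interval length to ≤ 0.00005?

17

Width after n steps is 5/2^n. Need 2^n ≥ 5/0.00005 = 100000.
2^16 = 65536 < 100000 ≤ 2^17 = 131072, so n = 17.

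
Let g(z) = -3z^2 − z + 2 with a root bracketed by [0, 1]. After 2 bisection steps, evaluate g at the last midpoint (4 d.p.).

m = 0.5, g(m) = 0.75 (+); new bracket [0.5, 1]
m = 0.75, g(m) = -0.4375 (−); new bracket [0.5, 0.75]

-0.4375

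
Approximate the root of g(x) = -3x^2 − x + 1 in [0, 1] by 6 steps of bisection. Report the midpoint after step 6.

m = 0.5, g(m) = -0.25 (−); new bracket [0, 0.5]
m = 0.25, g(m) = 0.5625 (+); new bracket [0.25, 0.5]
m = 0.375, g(m) = 0.203125 (+); new bracket [0.375, 0.5]
m = 0.4375, g(m) = -0.0117 (−); new bracket [0.375, 0.4375]
m = 0.40625, g(m) = 0.0986 (+); new bracket [0.40625, 0.4375]
m = 0.421875, g(m) = 0.0442 (+); new bracket [0.421875, 0.4375]

0.421875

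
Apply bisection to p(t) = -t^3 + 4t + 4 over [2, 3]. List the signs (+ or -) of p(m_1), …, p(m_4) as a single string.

midpoint 2.5: p = -1.625 < 0 → [2, 2.5]
midpoint 2.25: p = 1.609375 > 0 → [2.25, 2.5]
midpoint 2.375: p = 0.103516 > 0 → [2.375, 2.5]
midpoint 2.4375: p = -0.7322 < 0 → [2.375, 2.4375]

-++-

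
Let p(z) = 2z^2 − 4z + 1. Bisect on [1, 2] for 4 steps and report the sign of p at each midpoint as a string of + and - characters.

-+--

m = 1.5, p(m) = -0.5 (−); new bracket [1.5, 2]
m = 1.75, p(m) = 0.125 (+); new bracket [1.5, 1.75]
m = 1.625, p(m) = -0.21875 (−); new bracket [1.625, 1.75]
m = 1.6875, p(m) = -0.0547 (−); new bracket [1.6875, 1.75]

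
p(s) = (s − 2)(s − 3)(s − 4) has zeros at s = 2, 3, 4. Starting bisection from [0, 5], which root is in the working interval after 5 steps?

midpoint 2.5: p = 0.375 > 0 → [0, 2.5]
midpoint 1.25: p = -3.609375 < 0 → [1.25, 2.5]
midpoint 1.875: p = -0.298828 < 0 → [1.875, 2.5]
midpoint 2.1875: p = 0.2761 > 0 → [1.875, 2.1875]
midpoint 2.03125: p = 0.0596 > 0 → [1.875, 2.03125]

2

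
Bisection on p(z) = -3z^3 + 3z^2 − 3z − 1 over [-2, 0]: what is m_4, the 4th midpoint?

-0.375

m = -1, p(m) = 8 (+); new bracket [-1, 0]
m = -0.5, p(m) = 1.625 (+); new bracket [-0.5, 0]
m = -0.25, p(m) = -0.015625 (−); new bracket [-0.5, -0.25]
m = -0.375, p(m) = 0.7051 (+); new bracket [-0.375, -0.25]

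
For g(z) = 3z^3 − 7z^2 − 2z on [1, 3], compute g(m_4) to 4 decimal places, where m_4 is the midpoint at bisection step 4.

0.7793

z = 2 gives g = -8, negative; keep [2, 3]
z = 2.5 gives g = -1.875, negative; keep [2.5, 3]
z = 2.75 gives g = 3.953125, positive; keep [2.5, 2.75]
z = 2.625 gives g = 0.7793, positive; keep [2.5, 2.625]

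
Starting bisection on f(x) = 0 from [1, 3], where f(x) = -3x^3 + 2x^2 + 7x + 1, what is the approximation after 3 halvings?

1.75

midpoint 2: f = -1 < 0 → [1, 2]
midpoint 1.5: f = 5.875 > 0 → [1.5, 2]
midpoint 1.75: f = 3.296875 > 0 → [1.75, 2]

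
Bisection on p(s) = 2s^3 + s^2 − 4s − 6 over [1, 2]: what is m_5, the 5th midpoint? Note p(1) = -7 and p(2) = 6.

1.71875

s = 1.5 gives p = -3, negative; keep [1.5, 2]
s = 1.75 gives p = 0.78125, positive; keep [1.5, 1.75]
s = 1.625 gives p = -1.277344, negative; keep [1.625, 1.75]
s = 1.6875 gives p = -0.2915, negative; keep [1.6875, 1.75]
s = 1.71875 gives p = 0.2338, positive; keep [1.6875, 1.71875]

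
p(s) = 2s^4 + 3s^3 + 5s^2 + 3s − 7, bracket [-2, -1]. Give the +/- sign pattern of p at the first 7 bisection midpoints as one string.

midpoint -1.5: p = -0.25 < 0 → [-2, -1.5]
midpoint -1.75: p = 5.742188 > 0 → [-1.75, -1.5]
midpoint -1.625: p = 2.400879 > 0 → [-1.625, -1.5]
midpoint -1.5625: p = 0.9964 > 0 → [-1.5625, -1.5]
midpoint -1.53125: p = 0.3543 > 0 → [-1.53125, -1.5]
midpoint -1.515625: p = 0.0475 > 0 → [-1.515625, -1.5]
midpoint -1.5078125: p = -0.1024 < 0 → [-1.515625, -1.5078125]

-+++++-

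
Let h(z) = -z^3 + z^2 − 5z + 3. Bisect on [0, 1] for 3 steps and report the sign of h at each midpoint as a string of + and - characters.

h(0.5) = 0.625 > 0, so the root lies in [0.5, 1]
h(0.75) = -0.609375 < 0, so the root lies in [0.5, 0.75]
h(0.625) = 0.021484 > 0, so the root lies in [0.625, 0.75]

+-+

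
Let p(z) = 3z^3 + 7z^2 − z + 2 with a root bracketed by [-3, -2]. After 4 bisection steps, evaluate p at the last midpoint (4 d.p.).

z = -2.5 gives p = 1.375, positive; keep [-3, -2.5]
z = -2.75 gives p = -4.703125, negative; keep [-2.75, -2.5]
z = -2.625 gives p = -1.404297, negative; keep [-2.625, -2.5]
z = -2.5625 gives p = 0.0481, positive; keep [-2.625, -2.5625]

0.0481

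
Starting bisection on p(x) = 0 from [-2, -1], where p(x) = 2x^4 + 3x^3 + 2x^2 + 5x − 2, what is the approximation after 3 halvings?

-1.875

midpoint -1.5: p = -5 < 0 → [-2, -1.5]
midpoint -1.75: p = -1.945312 < 0 → [-2, -1.75]
midpoint -1.875: p = 0.600098 > 0 → [-1.875, -1.75]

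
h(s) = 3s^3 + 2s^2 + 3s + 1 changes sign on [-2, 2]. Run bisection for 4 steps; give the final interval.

[-0.5, -0.25]

h(0) = 1 > 0, so the root lies in [-2, 0]
h(-1) = -3 < 0, so the root lies in [-1, 0]
h(-0.5) = -0.375 < 0, so the root lies in [-0.5, 0]
h(-0.25) = 0.3281 > 0, so the root lies in [-0.5, -0.25]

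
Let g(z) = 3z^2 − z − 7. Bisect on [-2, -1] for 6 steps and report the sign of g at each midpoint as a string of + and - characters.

g(-1.5) = 1.25 > 0, so the root lies in [-1.5, -1]
g(-1.25) = -1.0625 < 0, so the root lies in [-1.5, -1.25]
g(-1.375) = 0.046875 > 0, so the root lies in [-1.375, -1.25]
g(-1.3125) = -0.5195 < 0, so the root lies in [-1.375, -1.3125]
g(-1.34375) = -0.2393 < 0, so the root lies in [-1.375, -1.34375]
g(-1.359375) = -0.0969 < 0, so the root lies in [-1.375, -1.359375]

+-+---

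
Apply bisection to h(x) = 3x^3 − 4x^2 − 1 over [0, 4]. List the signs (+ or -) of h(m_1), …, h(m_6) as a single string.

+-+---

midpoint 2: h = 7 > 0 → [0, 2]
midpoint 1: h = -2 < 0 → [1, 2]
midpoint 1.5: h = 0.125 > 0 → [1, 1.5]
midpoint 1.25: h = -1.3906 < 0 → [1.25, 1.5]
midpoint 1.375: h = -0.7637 < 0 → [1.375, 1.5]
midpoint 1.4375: h = -0.3542 < 0 → [1.4375, 1.5]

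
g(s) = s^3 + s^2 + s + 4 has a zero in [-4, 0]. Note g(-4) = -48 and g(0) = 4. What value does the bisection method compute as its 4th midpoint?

-1.75

g(-2) = -2 < 0, so the root lies in [-2, 0]
g(-1) = 3 > 0, so the root lies in [-2, -1]
g(-1.5) = 1.375 > 0, so the root lies in [-2, -1.5]
g(-1.75) = -0.0469 < 0, so the root lies in [-1.75, -1.5]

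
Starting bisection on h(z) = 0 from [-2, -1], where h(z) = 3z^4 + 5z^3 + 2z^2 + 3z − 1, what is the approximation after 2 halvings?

z = -1.5 gives h = -2.6875, negative; keep [-2, -1.5]
z = -1.75 gives h = 1.214844, positive; keep [-1.75, -1.5]

-1.75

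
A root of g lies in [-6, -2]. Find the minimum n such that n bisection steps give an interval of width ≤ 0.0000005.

Width after n steps is 4/2^n. Need 2^n ≥ 4/0.0000005 = 8000000.
2^22 = 4194304 < 8000000 ≤ 2^23 = 8388608, so n = 23.

23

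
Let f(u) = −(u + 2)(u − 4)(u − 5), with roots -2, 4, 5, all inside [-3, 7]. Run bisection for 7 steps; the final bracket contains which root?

-2

m = 2, f(m) = -24 (−); new bracket [-3, 2]
m = -0.5, f(m) = -37.125 (−); new bracket [-3, -0.5]
m = -1.75, f(m) = -9.703125 (−); new bracket [-3, -1.75]
m = -2.375, f(m) = 17.6309 (+); new bracket [-2.375, -1.75]
m = -2.0625, f(m) = 2.676 (+); new bracket [-2.0625, -1.75]
m = -1.90625, f(m) = -3.8241 (−); new bracket [-2.0625, -1.90625]
m = -1.984375, f(m) = -0.6531 (−); new bracket [-2.0625, -1.984375]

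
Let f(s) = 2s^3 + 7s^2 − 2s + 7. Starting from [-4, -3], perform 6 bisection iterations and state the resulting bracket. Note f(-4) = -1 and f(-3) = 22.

[-3.984375, -3.96875]

s = -3.5 gives f = 14, positive; keep [-4, -3.5]
s = -3.75 gives f = 7.46875, positive; keep [-4, -3.75]
s = -3.875 gives f = 3.488281, positive; keep [-4, -3.875]
s = -3.9375 gives f = 1.3091, positive; keep [-4, -3.9375]
s = -3.96875 gives f = 0.171, positive; keep [-4, -3.96875]
s = -3.984375 gives f = -0.4104, negative; keep [-3.984375, -3.96875]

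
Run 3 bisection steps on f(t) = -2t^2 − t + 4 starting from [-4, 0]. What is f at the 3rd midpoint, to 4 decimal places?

t = -2 gives f = -2, negative; keep [-2, 0]
t = -1 gives f = 3, positive; keep [-2, -1]
t = -1.5 gives f = 1, positive; keep [-2, -1.5]

1.0000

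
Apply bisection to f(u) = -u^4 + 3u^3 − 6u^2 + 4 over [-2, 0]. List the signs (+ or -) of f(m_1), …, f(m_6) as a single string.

-+-+-+

midpoint -1: f = -6 < 0 → [-1, 0]
midpoint -0.5: f = 2.0625 > 0 → [-1, -0.5]
midpoint -0.75: f = -0.957031 < 0 → [-0.75, -0.5]
midpoint -0.625: f = 0.7712 > 0 → [-0.75, -0.625]
midpoint -0.6875: f = -0.0342 < 0 → [-0.6875, -0.625]
midpoint -0.65625: f = 0.3827 > 0 → [-0.6875, -0.65625]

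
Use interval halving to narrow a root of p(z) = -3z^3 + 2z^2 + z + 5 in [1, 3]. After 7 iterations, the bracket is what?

[1.5625, 1.578125]

p(2) = -9 < 0, so the root lies in [1, 2]
p(1.5) = 0.875 > 0, so the root lies in [1.5, 2]
p(1.75) = -3.203125 < 0, so the root lies in [1.5, 1.75]
p(1.625) = -0.9668 < 0, so the root lies in [1.5, 1.625]
p(1.5625) = 0.0012 > 0, so the root lies in [1.5625, 1.625]
p(1.59375) = -0.4707 < 0, so the root lies in [1.5625, 1.59375]
p(1.578125) = -0.2318 < 0, so the root lies in [1.5625, 1.578125]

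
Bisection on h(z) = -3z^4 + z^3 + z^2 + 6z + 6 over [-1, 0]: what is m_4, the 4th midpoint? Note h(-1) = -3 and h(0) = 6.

m = -0.5, h(m) = 2.9375 (+); new bracket [-1, -0.5]
m = -0.75, h(m) = 0.691406 (+); new bracket [-1, -0.75]
m = -0.875, h(m) = -0.912842 (−); new bracket [-0.875, -0.75]
m = -0.8125, h(m) = -0.0586 (−); new bracket [-0.8125, -0.75]

-0.8125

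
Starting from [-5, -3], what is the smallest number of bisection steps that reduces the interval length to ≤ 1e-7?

25

Width after n steps is 2/2^n. Need 2^n ≥ 2/1e-7 = 20000000.
2^24 = 16777216 < 20000000 ≤ 2^25 = 33554432, so n = 25.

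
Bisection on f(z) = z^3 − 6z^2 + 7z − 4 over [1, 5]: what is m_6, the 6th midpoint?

4.6875

midpoint 3: f = -10 < 0 → [3, 5]
midpoint 4: f = -8 < 0 → [4, 5]
midpoint 4.5: f = -2.875 < 0 → [4.5, 5]
midpoint 4.75: f = 1.0469 > 0 → [4.5, 4.75]
midpoint 4.625: f = -1.0371 < 0 → [4.625, 4.75]
midpoint 4.6875: f = -0.0266 < 0 → [4.6875, 4.75]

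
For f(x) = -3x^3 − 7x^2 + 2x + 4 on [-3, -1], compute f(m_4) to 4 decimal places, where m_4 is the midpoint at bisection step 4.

-0.0449

x = -2 gives f = -4, negative; keep [-3, -2]
x = -2.5 gives f = 2.125, positive; keep [-2.5, -2]
x = -2.25 gives f = -1.765625, negative; keep [-2.5, -2.25]
x = -2.375 gives f = -0.0449, negative; keep [-2.5, -2.375]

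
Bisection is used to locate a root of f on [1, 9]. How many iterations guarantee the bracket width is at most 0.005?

11

Width after n steps is 8/2^n. Need 2^n ≥ 8/0.005 = 1600.
2^10 = 1024 < 1600 ≤ 2^11 = 2048, so n = 11.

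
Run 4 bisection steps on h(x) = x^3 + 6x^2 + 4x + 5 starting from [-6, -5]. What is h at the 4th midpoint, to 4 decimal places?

m = -5.5, h(m) = -1.875 (−); new bracket [-5.5, -5]
m = -5.25, h(m) = 4.671875 (+); new bracket [-5.5, -5.25]
m = -5.375, h(m) = 1.556641 (+); new bracket [-5.5, -5.375]
m = -5.4375, h(m) = -0.1189 (−); new bracket [-5.4375, -5.375]

-0.1189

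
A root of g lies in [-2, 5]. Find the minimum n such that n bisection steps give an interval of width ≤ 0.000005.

Width after n steps is 7/2^n. Need 2^n ≥ 7/0.000005 = 1400000.
2^20 = 1048576 < 1400000 ≤ 2^21 = 2097152, so n = 21.

21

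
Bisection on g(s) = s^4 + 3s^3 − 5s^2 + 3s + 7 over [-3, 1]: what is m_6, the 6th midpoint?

-0.8125

midpoint -1: g = -3 < 0 → [-1, 1]
midpoint 0: g = 7 > 0 → [-1, 0]
midpoint -0.5: g = 3.9375 > 0 → [-1, -0.5]
midpoint -0.75: g = 0.9883 > 0 → [-1, -0.75]
midpoint -0.875: g = -0.8767 < 0 → [-0.875, -0.75]
midpoint -0.8125: g = 0.0884 > 0 → [-0.875, -0.8125]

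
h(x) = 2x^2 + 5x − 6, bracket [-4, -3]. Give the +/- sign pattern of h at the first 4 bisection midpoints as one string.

+--+

m = -3.5, h(m) = 1 (+); new bracket [-3.5, -3]
m = -3.25, h(m) = -1.125 (−); new bracket [-3.5, -3.25]
m = -3.375, h(m) = -0.09375 (−); new bracket [-3.5, -3.375]
m = -3.4375, h(m) = 0.4453 (+); new bracket [-3.4375, -3.375]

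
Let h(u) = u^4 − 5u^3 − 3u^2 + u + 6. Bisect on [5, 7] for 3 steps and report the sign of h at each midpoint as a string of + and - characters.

midpoint 6: h = 120 > 0 → [5, 6]
midpoint 5.5: h = 3.9375 > 0 → [5, 5.5]
midpoint 5.25: h = -35.261719 < 0 → [5.25, 5.5]

++-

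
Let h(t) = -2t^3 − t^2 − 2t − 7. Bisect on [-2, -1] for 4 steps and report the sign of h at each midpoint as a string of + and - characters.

+---

h(-1.5) = 0.5 > 0, so the root lies in [-1.5, -1]
h(-1.25) = -2.15625 < 0, so the root lies in [-1.5, -1.25]
h(-1.375) = -0.941406 < 0, so the root lies in [-1.5, -1.375]
h(-1.4375) = -0.2505 < 0, so the root lies in [-1.5, -1.4375]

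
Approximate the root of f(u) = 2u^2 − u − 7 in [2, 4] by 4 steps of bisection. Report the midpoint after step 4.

2.125

f(3) = 8 > 0, so the root lies in [2, 3]
f(2.5) = 3 > 0, so the root lies in [2, 2.5]
f(2.25) = 0.875 > 0, so the root lies in [2, 2.25]
f(2.125) = -0.0938 < 0, so the root lies in [2.125, 2.25]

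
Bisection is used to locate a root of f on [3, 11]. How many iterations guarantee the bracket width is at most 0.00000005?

28

Width after n steps is 8/2^n. Need 2^n ≥ 8/0.00000005 = 160000000.
2^27 = 134217728 < 160000000 ≤ 2^28 = 268435456, so n = 28.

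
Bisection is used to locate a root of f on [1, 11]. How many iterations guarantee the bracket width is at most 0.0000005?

25

Width after n steps is 10/2^n. Need 2^n ≥ 10/0.0000005 = 20000000.
2^24 = 16777216 < 20000000 ≤ 2^25 = 33554432, so n = 25.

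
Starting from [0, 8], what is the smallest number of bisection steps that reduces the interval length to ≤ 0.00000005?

Width after n steps is 8/2^n. Need 2^n ≥ 8/0.00000005 = 160000000.
2^27 = 134217728 < 160000000 ≤ 2^28 = 268435456, so n = 28.

28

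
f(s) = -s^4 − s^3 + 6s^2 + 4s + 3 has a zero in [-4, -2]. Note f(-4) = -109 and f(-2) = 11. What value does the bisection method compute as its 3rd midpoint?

s = -3 gives f = -9, negative; keep [-3, -2]
s = -2.5 gives f = 7.0625, positive; keep [-3, -2.5]
s = -2.75 gives f = 0.980469, positive; keep [-3, -2.75]

-2.75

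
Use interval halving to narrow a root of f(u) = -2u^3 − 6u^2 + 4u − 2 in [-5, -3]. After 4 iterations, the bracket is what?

f(-4) = 14 > 0, so the root lies in [-4, -3]
f(-3.5) = -3.75 < 0, so the root lies in [-4, -3.5]
f(-3.75) = 4.09375 > 0, so the root lies in [-3.75, -3.5]
f(-3.625) = -0.0742 < 0, so the root lies in [-3.75, -3.625]

[-3.75, -3.625]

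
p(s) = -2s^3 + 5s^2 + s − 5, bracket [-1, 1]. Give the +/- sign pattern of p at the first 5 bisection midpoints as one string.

----+

midpoint 0: p = -5 < 0 → [-1, 0]
midpoint -0.5: p = -4 < 0 → [-1, -0.5]
midpoint -0.75: p = -2.09375 < 0 → [-1, -0.75]
midpoint -0.875: p = -0.707 < 0 → [-1, -0.875]
midpoint -0.9375: p = 0.105 > 0 → [-0.9375, -0.875]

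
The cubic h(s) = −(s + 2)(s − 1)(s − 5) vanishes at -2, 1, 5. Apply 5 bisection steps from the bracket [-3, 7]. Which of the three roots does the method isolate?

m = 2, h(m) = 12 (+); new bracket [2, 7]
m = 4.5, h(m) = 11.375 (+); new bracket [4.5, 7]
m = 5.75, h(m) = -27.609375 (−); new bracket [4.5, 5.75]
m = 5.125, h(m) = -3.6738 (−); new bracket [4.5, 5.125]
m = 4.8125, h(m) = 4.8699 (+); new bracket [4.8125, 5.125]

5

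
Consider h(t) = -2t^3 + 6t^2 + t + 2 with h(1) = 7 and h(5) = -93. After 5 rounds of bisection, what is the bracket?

[3.125, 3.25]

midpoint 3: h = 5 > 0 → [3, 5]
midpoint 4: h = -26 < 0 → [3, 4]
midpoint 3.5: h = -6.75 < 0 → [3, 3.5]
midpoint 3.25: h = -0.0312 < 0 → [3, 3.25]
midpoint 3.125: h = 2.6836 > 0 → [3.125, 3.25]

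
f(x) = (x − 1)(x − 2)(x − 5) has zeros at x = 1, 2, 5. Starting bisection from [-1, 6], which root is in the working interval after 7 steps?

5

x = 2.5 gives f = -1.875, negative; keep [2.5, 6]
x = 4.25 gives f = -5.484375, negative; keep [4.25, 6]
x = 5.125 gives f = 1.611328, positive; keep [4.25, 5.125]
x = 4.6875 gives f = -3.0969, negative; keep [4.6875, 5.125]
x = 4.90625 gives f = -1.0643, negative; keep [4.90625, 5.125]
x = 5.015625 gives f = 0.1892, positive; keep [4.90625, 5.015625]
x = 4.9609375 gives f = -0.4581, negative; keep [4.9609375, 5.015625]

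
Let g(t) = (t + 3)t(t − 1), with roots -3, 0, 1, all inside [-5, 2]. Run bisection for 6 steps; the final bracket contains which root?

-3

g(-1.5) = 5.625 > 0, so the root lies in [-5, -1.5]
g(-3.25) = -3.453125 < 0, so the root lies in [-3.25, -1.5]
g(-2.375) = 5.009766 > 0, so the root lies in [-3.25, -2.375]
g(-2.8125) = 2.0105 > 0, so the root lies in [-3.25, -2.8125]
g(-3.03125) = -0.3819 < 0, so the root lies in [-3.03125, -2.8125]
g(-2.921875) = 0.8953 > 0, so the root lies in [-3.03125, -2.921875]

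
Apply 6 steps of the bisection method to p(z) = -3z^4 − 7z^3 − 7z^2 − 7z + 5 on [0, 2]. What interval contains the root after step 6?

[0.40625, 0.4375]

midpoint 1: p = -19 < 0 → [0, 1]
midpoint 0.5: p = -1.3125 < 0 → [0, 0.5]
midpoint 0.25: p = 2.691406 > 0 → [0.25, 0.5]
midpoint 0.375: p = 0.9622 > 0 → [0.375, 0.5]
midpoint 0.4375: p = -0.0984 < 0 → [0.375, 0.4375]
midpoint 0.40625: p = 0.4499 > 0 → [0.40625, 0.4375]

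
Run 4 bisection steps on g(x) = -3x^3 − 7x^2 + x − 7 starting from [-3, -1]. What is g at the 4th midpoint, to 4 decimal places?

m = -2, g(m) = -13 (−); new bracket [-3, -2]
m = -2.5, g(m) = -6.375 (−); new bracket [-3, -2.5]
m = -2.75, g(m) = -0.296875 (−); new bracket [-3, -2.75]
m = -2.875, g(m) = 3.5566 (+); new bracket [-2.875, -2.75]

3.5566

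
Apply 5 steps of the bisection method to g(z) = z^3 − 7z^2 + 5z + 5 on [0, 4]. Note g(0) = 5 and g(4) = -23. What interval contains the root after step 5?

[1.5, 1.625]

g(2) = -5 < 0, so the root lies in [0, 2]
g(1) = 4 > 0, so the root lies in [1, 2]
g(1.5) = 0.125 > 0, so the root lies in [1.5, 2]
g(1.75) = -2.3281 < 0, so the root lies in [1.5, 1.75]
g(1.625) = -1.0684 < 0, so the root lies in [1.5, 1.625]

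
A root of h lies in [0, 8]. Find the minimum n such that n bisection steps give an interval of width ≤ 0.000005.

21

Width after n steps is 8/2^n. Need 2^n ≥ 8/0.000005 = 1600000.
2^20 = 1048576 < 1600000 ≤ 2^21 = 2097152, so n = 21.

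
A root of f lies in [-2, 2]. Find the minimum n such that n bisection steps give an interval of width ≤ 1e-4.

Width after n steps is 4/2^n. Need 2^n ≥ 4/1e-4 = 40000.
2^15 = 32768 < 40000 ≤ 2^16 = 65536, so n = 16.

16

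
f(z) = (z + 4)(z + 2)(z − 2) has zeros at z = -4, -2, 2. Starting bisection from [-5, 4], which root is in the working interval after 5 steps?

f(-0.5) = -13.125 < 0, so the root lies in [-0.5, 4]
f(1.75) = -5.390625 < 0, so the root lies in [1.75, 4]
f(2.875) = 29.326172 > 0, so the root lies in [1.75, 2.875]
f(2.3125) = 8.5071 > 0, so the root lies in [1.75, 2.3125]
f(2.03125) = 0.7598 > 0, so the root lies in [1.75, 2.03125]

2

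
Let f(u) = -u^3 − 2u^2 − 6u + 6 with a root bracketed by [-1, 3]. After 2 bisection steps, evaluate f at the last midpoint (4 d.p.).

f(1) = -3 < 0, so the root lies in [-1, 1]
f(0) = 6 > 0, so the root lies in [0, 1]

6.0000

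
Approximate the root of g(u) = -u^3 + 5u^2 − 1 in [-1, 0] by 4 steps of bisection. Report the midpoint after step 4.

g(-0.5) = 0.375 > 0, so the root lies in [-0.5, 0]
g(-0.25) = -0.671875 < 0, so the root lies in [-0.5, -0.25]
g(-0.375) = -0.244141 < 0, so the root lies in [-0.5, -0.375]
g(-0.4375) = 0.0408 > 0, so the root lies in [-0.4375, -0.375]

-0.4375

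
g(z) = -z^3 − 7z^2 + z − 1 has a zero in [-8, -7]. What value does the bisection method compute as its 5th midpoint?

z = -7.5 gives g = 19.625, positive; keep [-7.5, -7]
z = -7.25 gives g = 4.890625, positive; keep [-7.25, -7]
z = -7.125 gives g = -1.779297, negative; keep [-7.25, -7.125]
z = -7.1875 gives g = 1.4988, positive; keep [-7.1875, -7.125]
z = -7.15625 gives g = -0.1544, negative; keep [-7.1875, -7.15625]

-7.15625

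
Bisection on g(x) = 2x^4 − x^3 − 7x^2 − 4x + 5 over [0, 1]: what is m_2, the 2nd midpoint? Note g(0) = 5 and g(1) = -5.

0.75

x = 0.5 gives g = 1.25, positive; keep [0.5, 1]
x = 0.75 gives g = -1.726562, negative; keep [0.5, 0.75]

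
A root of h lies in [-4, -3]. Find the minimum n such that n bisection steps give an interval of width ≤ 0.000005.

18

Width after n steps is 1/2^n. Need 2^n ≥ 1/0.000005 = 200000.
2^17 = 131072 < 200000 ≤ 2^18 = 262144, so n = 18.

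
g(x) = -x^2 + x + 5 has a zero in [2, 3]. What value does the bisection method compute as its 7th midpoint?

midpoint 2.5: g = 1.25 > 0 → [2.5, 3]
midpoint 2.75: g = 0.1875 > 0 → [2.75, 3]
midpoint 2.875: g = -0.390625 < 0 → [2.75, 2.875]
midpoint 2.8125: g = -0.0977 < 0 → [2.75, 2.8125]
midpoint 2.78125: g = 0.0459 > 0 → [2.78125, 2.8125]
midpoint 2.796875: g = -0.0256 < 0 → [2.78125, 2.796875]
midpoint 2.7890625: g = 0.0102 > 0 → [2.7890625, 2.796875]

2.7890625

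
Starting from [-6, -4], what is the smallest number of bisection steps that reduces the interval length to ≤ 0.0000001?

25

Width after n steps is 2/2^n. Need 2^n ≥ 2/0.0000001 = 20000000.
2^24 = 16777216 < 20000000 ≤ 2^25 = 33554432, so n = 25.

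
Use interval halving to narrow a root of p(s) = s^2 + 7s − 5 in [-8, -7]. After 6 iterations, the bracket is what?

s = -7.5 gives p = -1.25, negative; keep [-8, -7.5]
s = -7.75 gives p = 0.8125, positive; keep [-7.75, -7.5]
s = -7.625 gives p = -0.234375, negative; keep [-7.75, -7.625]
s = -7.6875 gives p = 0.2852, positive; keep [-7.6875, -7.625]
s = -7.65625 gives p = 0.0244, positive; keep [-7.65625, -7.625]
s = -7.640625 gives p = -0.1052, negative; keep [-7.65625, -7.640625]

[-7.65625, -7.640625]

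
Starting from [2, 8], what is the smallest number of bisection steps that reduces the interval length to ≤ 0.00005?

Width after n steps is 6/2^n. Need 2^n ≥ 6/0.00005 = 120000.
2^16 = 65536 < 120000 ≤ 2^17 = 131072, so n = 17.

17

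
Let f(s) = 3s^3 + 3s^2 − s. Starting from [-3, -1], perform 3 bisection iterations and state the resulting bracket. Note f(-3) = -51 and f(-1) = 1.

[-1.5, -1.25]

f(-2) = -10 < 0, so the root lies in [-2, -1]
f(-1.5) = -1.875 < 0, so the root lies in [-1.5, -1]
f(-1.25) = 0.078125 > 0, so the root lies in [-1.5, -1.25]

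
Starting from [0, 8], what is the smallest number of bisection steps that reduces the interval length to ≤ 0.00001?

Width after n steps is 8/2^n. Need 2^n ≥ 8/0.00001 = 800000.
2^19 = 524288 < 800000 ≤ 2^20 = 1048576, so n = 20.

20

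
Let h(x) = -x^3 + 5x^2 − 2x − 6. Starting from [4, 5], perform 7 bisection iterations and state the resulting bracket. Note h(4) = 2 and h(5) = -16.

[4.171875, 4.1796875]

midpoint 4.5: h = -4.875 < 0 → [4, 4.5]
midpoint 4.25: h = -0.953125 < 0 → [4, 4.25]
midpoint 4.125: h = 0.638672 > 0 → [4.125, 4.25]
midpoint 4.1875: h = -0.1277 < 0 → [4.125, 4.1875]
midpoint 4.15625: h = 0.2628 > 0 → [4.15625, 4.1875]
midpoint 4.171875: h = 0.0694 > 0 → [4.171875, 4.1875]
midpoint 4.1796875: h = -0.0287 < 0 → [4.171875, 4.1796875]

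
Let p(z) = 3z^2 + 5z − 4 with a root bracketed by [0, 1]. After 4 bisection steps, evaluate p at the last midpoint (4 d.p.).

-0.2383

midpoint 0.5: p = -0.75 < 0 → [0.5, 1]
midpoint 0.75: p = 1.4375 > 0 → [0.5, 0.75]
midpoint 0.625: p = 0.296875 > 0 → [0.5, 0.625]
midpoint 0.5625: p = -0.2383 < 0 → [0.5625, 0.625]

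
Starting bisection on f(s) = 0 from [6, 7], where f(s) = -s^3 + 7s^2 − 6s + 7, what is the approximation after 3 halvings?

s = 6.5 gives f = -10.875, negative; keep [6, 6.5]
s = 6.25 gives f = -1.203125, negative; keep [6, 6.25]
s = 6.125 gives f = 3.076172, positive; keep [6.125, 6.25]

6.125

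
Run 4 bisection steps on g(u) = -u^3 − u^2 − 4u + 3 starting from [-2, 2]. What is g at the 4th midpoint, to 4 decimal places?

-0.9844

m = 0, g(m) = 3 (+); new bracket [0, 2]
m = 1, g(m) = -3 (−); new bracket [0, 1]
m = 0.5, g(m) = 0.625 (+); new bracket [0.5, 1]
m = 0.75, g(m) = -0.9844 (−); new bracket [0.5, 0.75]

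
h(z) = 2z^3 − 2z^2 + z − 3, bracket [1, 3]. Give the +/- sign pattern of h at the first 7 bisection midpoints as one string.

++--++-

m = 2, h(m) = 7 (+); new bracket [1, 2]
m = 1.5, h(m) = 0.75 (+); new bracket [1, 1.5]
m = 1.25, h(m) = -0.96875 (−); new bracket [1.25, 1.5]
m = 1.375, h(m) = -0.207 (−); new bracket [1.375, 1.5]
m = 1.4375, h(m) = 0.2456 (+); new bracket [1.375, 1.4375]
m = 1.40625, h(m) = 0.013 (+); new bracket [1.375, 1.40625]
m = 1.390625, h(m) = -0.0986 (−); new bracket [1.390625, 1.40625]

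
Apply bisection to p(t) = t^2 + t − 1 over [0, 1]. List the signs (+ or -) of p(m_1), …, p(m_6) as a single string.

-++---

m = 0.5, p(m) = -0.25 (−); new bracket [0.5, 1]
m = 0.75, p(m) = 0.3125 (+); new bracket [0.5, 0.75]
m = 0.625, p(m) = 0.015625 (+); new bracket [0.5, 0.625]
m = 0.5625, p(m) = -0.1211 (−); new bracket [0.5625, 0.625]
m = 0.59375, p(m) = -0.0537 (−); new bracket [0.59375, 0.625]
m = 0.609375, p(m) = -0.0193 (−); new bracket [0.609375, 0.625]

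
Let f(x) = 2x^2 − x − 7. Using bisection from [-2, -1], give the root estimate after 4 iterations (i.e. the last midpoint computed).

-1.6875

midpoint -1.5: f = -1 < 0 → [-2, -1.5]
midpoint -1.75: f = 0.875 > 0 → [-1.75, -1.5]
midpoint -1.625: f = -0.09375 < 0 → [-1.75, -1.625]
midpoint -1.6875: f = 0.3828 > 0 → [-1.6875, -1.625]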